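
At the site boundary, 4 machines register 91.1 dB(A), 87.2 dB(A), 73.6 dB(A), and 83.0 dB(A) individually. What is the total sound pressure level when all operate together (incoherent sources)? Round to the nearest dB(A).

93 dB(A)

Incoherent sources combine by intensity addition: L_total = 10·log₁₀(Σ 10^(L_i/10)).
Σ 10^(L/10) = 10^(91.1/10) + 10^(87.2/10) + 10^(73.6/10) + 10^(83.0/10) = 2.035e+09.
L_total = 10·log₁₀(2.035e+09) = 93.09 dB(A).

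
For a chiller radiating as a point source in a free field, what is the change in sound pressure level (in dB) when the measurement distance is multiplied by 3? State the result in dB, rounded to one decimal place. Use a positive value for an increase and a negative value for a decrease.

A point source loses 6 dB per doubling of distance; generally ΔL = −20·log₁₀(r₂/r₁).
ΔL = −20·log₁₀(3) = -9.54 dB.

-9.5 dB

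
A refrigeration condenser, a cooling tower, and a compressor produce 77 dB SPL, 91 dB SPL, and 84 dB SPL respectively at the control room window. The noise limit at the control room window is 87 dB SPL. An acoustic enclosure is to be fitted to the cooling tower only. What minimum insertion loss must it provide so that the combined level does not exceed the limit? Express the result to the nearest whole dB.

8 dB

The untreated sources together contribute 10^(77/10) + 10^(84/10) = 3.013e+08, i.e. 84.79 dB SPL.
To meet 87 dB SPL overall, the treated cooling tower may contribute at most 10^(87/10) − 3.013e+08 = 1.999e+08, i.e. 83.01 dB SPL.
Required insertion loss = 91 − 83.01 = 7.99 dB.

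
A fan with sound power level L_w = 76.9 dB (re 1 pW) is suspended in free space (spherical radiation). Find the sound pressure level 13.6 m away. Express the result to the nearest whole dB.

43 dB

The power spreads over a sphere of area 4π·r², so L_p = L_w − 10·log₁₀(4π·r²).
4π·r² = 2324 m², 10·log₁₀ of that is 33.663 dB.
L_p = 76.9 − 33.663 = 43.24 dB.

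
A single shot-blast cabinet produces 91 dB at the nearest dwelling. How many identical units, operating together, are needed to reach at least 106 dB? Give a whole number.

32

N identical sources give L₁ + 10·log₁₀ N, so require 10·log₁₀ N ≥ 106 − 91 = 15.0 dB.
N ≥ 10^(15.0/10) = 31.623, so N = 32.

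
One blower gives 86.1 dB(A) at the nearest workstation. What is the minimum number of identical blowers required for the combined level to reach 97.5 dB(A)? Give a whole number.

Need L₁ + 10·log₁₀ N ≥ 97.5, i.e. log₁₀ N ≥ 1.14.
N ≥ 10^(11.4/10) = 13.804, so N = 14.

14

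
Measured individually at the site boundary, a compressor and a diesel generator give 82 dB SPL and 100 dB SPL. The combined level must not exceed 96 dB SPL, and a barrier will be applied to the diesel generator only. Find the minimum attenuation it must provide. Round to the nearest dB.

Everything except the diesel generator sums to 10^(82/10) = 1.585e+08 in linear terms, 82.00 dB SPL.
The limit corresponds to 10^(96/10) = 3.981e+09; subtracting the fixed part leaves 3.823e+09 for the diesel generator, i.e. 95.82 dB SPL.
So the diesel generator must be reduced from 100 to 95.82 dB SPL: IL = 4.18 dB.

4 dB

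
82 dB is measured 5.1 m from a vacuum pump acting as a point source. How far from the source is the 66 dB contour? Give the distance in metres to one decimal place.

The 16.0 dB drop corresponds to a distance ratio of 10^(16.0/20) for a point source.
r₂ = 5.1·10^((82−66)/20) = 5.1·10^(16.0/20) = 32.18 m.

32.2 m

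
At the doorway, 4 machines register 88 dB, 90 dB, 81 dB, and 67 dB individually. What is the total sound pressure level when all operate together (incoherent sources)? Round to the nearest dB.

Incoherent sources combine by intensity addition: L_total = 10·log₁₀(Σ 10^(L_i/10)).
Σ 10^(L/10) = 10^(88/10) + 10^(90/10) + 10^(81/10) + 10^(67/10) = 1.762e+09.
L_total = 10·log₁₀(1.762e+09) = 92.46 dB.

92 dB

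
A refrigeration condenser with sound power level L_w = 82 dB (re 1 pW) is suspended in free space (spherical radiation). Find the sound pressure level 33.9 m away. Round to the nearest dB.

40 dB

Free-field spherical radiation: L_p = L_w − 10·log₁₀(4π·r²), r = 33.9 m.
4π·r² = 1.444e+04 m², 10·log₁₀ of that is 41.596 dB.
L_p = 82 − 41.596 = 40.40 dB.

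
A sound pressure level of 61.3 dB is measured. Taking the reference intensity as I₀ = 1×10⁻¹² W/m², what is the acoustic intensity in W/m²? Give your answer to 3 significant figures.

L = 10·log₁₀(I/I₀) ⇒ I = I₀·10^(L/10) = 10⁻¹² × 10^6.13.

1.35e-06 W/m²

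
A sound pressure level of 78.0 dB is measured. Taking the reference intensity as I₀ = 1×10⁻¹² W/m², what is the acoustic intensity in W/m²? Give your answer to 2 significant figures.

6.3e-05 W/m²

I/I₀ = 10^(78.0/10) = 6.31e+07, so I = 6.31e+07 × 10⁻¹² W/m².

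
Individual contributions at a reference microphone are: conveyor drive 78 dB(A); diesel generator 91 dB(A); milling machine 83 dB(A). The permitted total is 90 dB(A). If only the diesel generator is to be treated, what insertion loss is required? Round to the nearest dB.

Everything except the diesel generator sums to 10^(78/10) + 10^(83/10) = 2.626e+08 in linear terms, 84.19 dB(A).
The limit corresponds to 10^(90/10) = 1.000e+09; subtracting the fixed part leaves 7.374e+08 for the diesel generator, i.e. 88.68 dB(A).
Required insertion loss = 91 − 88.68 = 2.32 dB.

2 dB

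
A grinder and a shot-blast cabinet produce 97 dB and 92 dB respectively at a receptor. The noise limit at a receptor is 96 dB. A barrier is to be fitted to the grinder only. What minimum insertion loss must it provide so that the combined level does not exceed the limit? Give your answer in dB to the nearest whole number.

Everything except the grinder sums to 10^(92/10) = 1.585e+09 in linear terms, 92.00 dB.
To meet 96 dB overall, the treated grinder may contribute at most 10^(96/10) − 1.585e+09 = 2.396e+09, i.e. 93.80 dB.
So the grinder must be reduced from 97 to 93.80 dB: IL = 3.20 dB.

3 dB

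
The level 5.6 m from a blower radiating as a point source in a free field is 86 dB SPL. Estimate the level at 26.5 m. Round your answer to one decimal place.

72.5 dB SPL

For a point source, L₂ = L₁ − 20·log₁₀(r₂/r₁).
L₂ = 86 − 20·log₁₀(26.5/5.6) = 86 − 13.501 = 72.50 dB SPL.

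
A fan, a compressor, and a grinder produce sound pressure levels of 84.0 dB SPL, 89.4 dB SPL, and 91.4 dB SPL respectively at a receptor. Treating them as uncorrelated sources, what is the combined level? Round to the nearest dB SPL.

Incoherent sources combine by intensity addition: L_total = 10·log₁₀(Σ 10^(L_i/10)).
Σ 10^(L/10) = 10^(84.0/10) + 10^(89.4/10) + 10^(91.4/10) = 2.503e+09.
L_total = 10·log₁₀(2.503e+09) = 93.98 dB SPL.

94 dB SPL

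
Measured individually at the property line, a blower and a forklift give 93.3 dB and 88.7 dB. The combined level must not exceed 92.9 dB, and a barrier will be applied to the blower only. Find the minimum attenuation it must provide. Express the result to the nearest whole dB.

2 dB

Everything except the blower sums to 10^(88.7/10) = 7.413e+08 in linear terms, 88.70 dB.
To meet 92.9 dB overall, the treated blower may contribute at most 10^(92.9/10) − 7.413e+08 = 1.209e+09, i.e. 90.82 dB.
So the blower must be reduced from 93.3 to 90.82 dB: IL = 2.48 dB.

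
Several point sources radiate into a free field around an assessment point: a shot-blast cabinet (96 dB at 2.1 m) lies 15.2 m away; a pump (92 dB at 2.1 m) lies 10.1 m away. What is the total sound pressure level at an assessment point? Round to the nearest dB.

82 dB

First find each source's level at the receiver (point-source: −20·log₁₀(r/r_ref)), then combine on an intensity basis.
shot-blast cabinet: 96 − 20·log₁₀(15.2/2.1) = 96 − 17.19 = 78.81 dB.
pump: 92 − 20·log₁₀(10.1/2.1) = 92 − 13.64 = 78.36 dB.
Σ 10^(L/10) = 1.445e+08 → L_total = 10·log₁₀(1.445e+08) = 81.60 dB.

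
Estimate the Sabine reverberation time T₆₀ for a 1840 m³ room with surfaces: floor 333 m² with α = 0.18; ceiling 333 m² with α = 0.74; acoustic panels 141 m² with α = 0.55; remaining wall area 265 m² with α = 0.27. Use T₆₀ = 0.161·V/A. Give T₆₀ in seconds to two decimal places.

A = Σ Sᵢαᵢ = 333·0.18 + 333·0.74 + 141·0.55 + 265·0.27 = 455.46 m².
T₆₀ = 0.161·V/A = 0.161·1840/455.46 = 0.650 s.

0.65 s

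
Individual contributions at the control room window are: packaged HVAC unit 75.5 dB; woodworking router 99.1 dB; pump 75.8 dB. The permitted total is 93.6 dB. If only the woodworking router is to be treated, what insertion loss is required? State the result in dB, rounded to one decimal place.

5.6 dB

Everything except the woodworking router sums to 10^(75.5/10) + 10^(75.8/10) = 7.350e+07 in linear terms, 78.66 dB.
The limit corresponds to 10^(93.6/10) = 2.291e+09; subtracting the fixed part leaves 2.217e+09 for the woodworking router, i.e. 93.46 dB.
Required insertion loss = 99.1 − 93.46 = 5.64 dB.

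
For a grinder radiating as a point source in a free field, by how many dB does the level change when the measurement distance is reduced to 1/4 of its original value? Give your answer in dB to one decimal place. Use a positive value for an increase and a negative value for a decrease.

A point source loses 6 dB per doubling of distance; generally ΔL = −20·log₁₀(r₂/r₁).
ΔL = −20·log₁₀(0.25) = +12.04 dB.

+12.0 dB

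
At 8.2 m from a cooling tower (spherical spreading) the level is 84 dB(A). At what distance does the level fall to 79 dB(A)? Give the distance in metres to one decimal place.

For a point source L₁ − L₂ = 20·log₁₀(r₂/r₁), so r₂ = r₁·10^((L₁−L₂)/20).
r₂ = 8.2·10^((84−79)/20) = 8.2·10^(5.0/20) = 14.58 m.

14.6 m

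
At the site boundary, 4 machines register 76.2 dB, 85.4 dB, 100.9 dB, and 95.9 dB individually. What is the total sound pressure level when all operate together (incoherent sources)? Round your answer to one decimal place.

For uncorrelated sources the intensities add, so convert each level to linear form, sum, and take 10·log₁₀ of the total.
Σ 10^(L/10) = 10^(76.2/10) + 10^(85.4/10) + 10^(100.9/10) + 10^(95.9/10) = 1.658e+10.
L_total = 10·log₁₀(1.658e+10) = 102.20 dB.

102.2 dB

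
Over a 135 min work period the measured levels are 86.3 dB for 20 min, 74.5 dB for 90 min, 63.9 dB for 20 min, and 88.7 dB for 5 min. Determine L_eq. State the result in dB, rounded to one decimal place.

L_eq = 10·log₁₀[(1/T)·Σ tᵢ·10^(Lᵢ/10)] with T = 135 min.
Σ tᵢ·10^(Lᵢ/10) = 20·10^(86.3/10) + 90·10^(74.5/10) + 20·10^(63.9/10) + 5·10^(88.7/10) = 1.482e+10.
L_eq = 10·log₁₀(1.482e+10/135) = 80.41 dB.

80.4 dB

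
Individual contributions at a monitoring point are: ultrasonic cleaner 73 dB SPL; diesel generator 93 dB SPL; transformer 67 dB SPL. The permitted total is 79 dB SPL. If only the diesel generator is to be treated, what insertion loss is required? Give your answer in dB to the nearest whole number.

The untreated sources together contribute 10^(73/10) + 10^(67/10) = 2.496e+07, i.e. 73.97 dB SPL.
To meet 79 dB SPL overall, the treated diesel generator may contribute at most 10^(79/10) − 2.496e+07 = 5.447e+07, i.e. 77.36 dB SPL.
Required insertion loss = 93 − 77.36 = 15.64 dB.

16 dB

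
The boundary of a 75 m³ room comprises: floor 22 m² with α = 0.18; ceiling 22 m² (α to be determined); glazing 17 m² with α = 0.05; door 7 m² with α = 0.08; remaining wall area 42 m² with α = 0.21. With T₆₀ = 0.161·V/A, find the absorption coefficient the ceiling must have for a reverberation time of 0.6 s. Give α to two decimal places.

0.27

Required total absorption A = 0.161·75/0.6 = 20.13 m².
Absorption from the other surfaces = 22·0.18 + 17·0.05 + 7·0.08 + 42·0.21 = 14.19 m², so the ceiling must supply 5.94 m² over 22 m².
α = 5.94/22 = 0.270.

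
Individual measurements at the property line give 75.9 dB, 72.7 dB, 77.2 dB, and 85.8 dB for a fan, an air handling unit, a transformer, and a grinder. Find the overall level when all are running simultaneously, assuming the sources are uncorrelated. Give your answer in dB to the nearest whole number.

87 dB

Incoherent sources combine by intensity addition: L_total = 10·log₁₀(Σ 10^(L_i/10)).
Σ 10^(L/10) = 10^(75.9/10) + 10^(72.7/10) + 10^(77.2/10) + 10^(85.8/10) = 4.902e+08.
L_total = 10·log₁₀(4.902e+08) = 86.90 dB.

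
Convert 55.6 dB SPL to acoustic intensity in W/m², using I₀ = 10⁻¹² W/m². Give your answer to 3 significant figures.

3.63e-07 W/m²

I/I₀ = 10^(55.6/10) = 3.631e+05, so I = 3.631e+05 × 10⁻¹² W/m².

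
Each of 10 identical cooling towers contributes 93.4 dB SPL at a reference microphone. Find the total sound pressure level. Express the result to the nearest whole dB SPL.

L_total = L₁ + 10·log₁₀ N for N identical incoherent sources.
L_total = 93.4 + 10·log₁₀(10) = 93.4 + 10.000 = 103.40 dB SPL.

103 dB SPL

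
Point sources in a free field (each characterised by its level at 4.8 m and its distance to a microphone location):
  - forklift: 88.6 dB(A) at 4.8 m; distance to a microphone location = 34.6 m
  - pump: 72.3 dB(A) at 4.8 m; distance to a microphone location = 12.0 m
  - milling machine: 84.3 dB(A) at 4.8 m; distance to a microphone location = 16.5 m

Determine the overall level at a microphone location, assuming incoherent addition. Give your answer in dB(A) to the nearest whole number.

76 dB(A)

Propagate each source to the receiver with L = L_ref − 20·log₁₀(r/r_ref), then add intensities.
forklift: 88.6 − 20·log₁₀(34.6/4.8) = 88.6 − 17.16 = 71.44 dB(A).
pump: 72.3 − 20·log₁₀(12.0/4.8) = 72.3 − 7.96 = 64.34 dB(A).
milling machine: 84.3 − 20·log₁₀(16.5/4.8) = 84.3 − 10.72 = 73.58 dB(A).
Σ 10^(L/10) = 3.944e+07 → L_total = 10·log₁₀(3.944e+07) = 75.96 dB(A).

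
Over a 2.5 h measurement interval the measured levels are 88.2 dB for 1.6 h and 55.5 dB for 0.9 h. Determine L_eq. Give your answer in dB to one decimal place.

L_eq = 10·log₁₀[(1/T)·Σ tᵢ·10^(Lᵢ/10)] with T = 2.5 h.
Σ tᵢ·10^(Lᵢ/10) = 1.6·10^(88.2/10) + 0.9·10^(55.5/10) = 1.057e+09.
L_eq = 10·log₁₀(1.057e+09/2.5) = 86.26 dB.

86.3 dB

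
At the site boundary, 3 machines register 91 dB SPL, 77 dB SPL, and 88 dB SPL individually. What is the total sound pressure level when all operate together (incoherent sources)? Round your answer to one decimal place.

92.9 dB SPL

Incoherent sources combine by intensity addition: L_total = 10·log₁₀(Σ 10^(L_i/10)).
Σ 10^(L/10) = 10^(91/10) + 10^(77/10) + 10^(88/10) = 1.940e+09.
L_total = 10·log₁₀(1.940e+09) = 92.88 dB SPL.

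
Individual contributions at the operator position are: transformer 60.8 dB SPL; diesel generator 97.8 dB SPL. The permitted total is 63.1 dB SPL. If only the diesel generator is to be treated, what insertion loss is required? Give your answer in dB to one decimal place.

The untreated sources together contribute 10^(60.8/10) = 1.202e+06, i.e. 60.80 dB SPL.
To meet 63.1 dB SPL overall, the treated diesel generator may contribute at most 10^(63.1/10) − 1.202e+06 = 8.395e+05, i.e. 59.24 dB SPL.
Required insertion loss = 97.8 − 59.24 = 38.56 dB.

38.6 dB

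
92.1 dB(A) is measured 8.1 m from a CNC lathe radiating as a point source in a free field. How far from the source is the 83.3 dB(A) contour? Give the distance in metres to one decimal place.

22.3 m

Point-source spreading drops the level by 20·log₁₀(r₂/r₁); inverting, r₂/r₁ = 10^(ΔL/20).
r₂ = 8.1·10^((92.1−83.3)/20) = 8.1·10^(8.8/20) = 22.31 m.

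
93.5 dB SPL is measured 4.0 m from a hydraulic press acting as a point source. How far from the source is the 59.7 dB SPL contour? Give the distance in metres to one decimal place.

For a point source L₁ − L₂ = 20·log₁₀(r₂/r₁), so r₂ = r₁·10^((L₁−L₂)/20).
r₂ = 4.0·10^((93.5−59.7)/20) = 4.0·10^(33.8/20) = 195.91 m.

195.9 m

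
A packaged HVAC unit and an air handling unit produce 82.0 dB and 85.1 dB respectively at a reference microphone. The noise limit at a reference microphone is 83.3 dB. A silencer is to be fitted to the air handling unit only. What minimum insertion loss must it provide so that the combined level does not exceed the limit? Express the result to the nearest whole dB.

Everything except the air handling unit sums to 10^(82.0/10) = 1.585e+08 in linear terms, 82.00 dB.
To meet 83.3 dB overall, the treated air handling unit may contribute at most 10^(83.3/10) − 1.585e+08 = 5.531e+07, i.e. 77.43 dB.
Required insertion loss = 85.1 − 77.43 = 7.67 dB.

8 dB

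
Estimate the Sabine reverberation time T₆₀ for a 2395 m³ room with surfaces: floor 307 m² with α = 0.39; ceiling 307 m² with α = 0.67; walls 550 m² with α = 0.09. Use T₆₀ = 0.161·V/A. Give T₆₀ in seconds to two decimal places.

1.03 s

Total absorption A = 307·0.39 + 307·0.67 + 550·0.09 = 374.92 m² sabins.
T₆₀ = 0.161 × 2395 / 374.92 = 1.028 s.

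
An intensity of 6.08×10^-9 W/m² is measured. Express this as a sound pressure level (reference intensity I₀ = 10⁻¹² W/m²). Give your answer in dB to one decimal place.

37.8 dB

Dividing by I₀ shifts the exponent by 12: I/I₀ = 6.08×10^3.
L = 10·(0.7839 + 3) = 37.84 dB.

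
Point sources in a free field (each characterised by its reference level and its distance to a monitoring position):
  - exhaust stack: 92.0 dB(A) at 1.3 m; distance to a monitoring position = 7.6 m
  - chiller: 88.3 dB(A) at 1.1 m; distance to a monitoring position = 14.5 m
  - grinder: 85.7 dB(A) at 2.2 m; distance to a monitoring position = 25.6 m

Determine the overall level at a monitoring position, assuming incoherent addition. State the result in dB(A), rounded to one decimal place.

77.2 dB(A)

Propagate each source to the receiver with L = L_ref − 20·log₁₀(r/r_ref), then add intensities.
exhaust stack: 92.0 − 20·log₁₀(7.6/1.3) = 92.0 − 15.34 = 76.66 dB(A).
chiller: 88.3 − 20·log₁₀(14.5/1.1) = 88.3 − 22.40 = 65.90 dB(A).
grinder: 85.7 − 20·log₁₀(25.6/2.2) = 85.7 − 21.32 = 64.38 dB(A).
Σ 10^(L/10) = 5.301e+07 → L_total = 10·log₁₀(5.301e+07) = 77.24 dB(A).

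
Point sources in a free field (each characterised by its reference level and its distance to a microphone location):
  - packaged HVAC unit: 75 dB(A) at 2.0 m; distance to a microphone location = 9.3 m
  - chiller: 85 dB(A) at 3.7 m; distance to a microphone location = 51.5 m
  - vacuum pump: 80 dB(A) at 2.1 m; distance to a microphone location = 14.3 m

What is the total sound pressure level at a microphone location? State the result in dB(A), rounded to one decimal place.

67.2 dB(A)

Propagate each source to the receiver with L = L_ref − 20·log₁₀(r/r_ref), then add intensities.
packaged HVAC unit: 75 − 20·log₁₀(9.3/2.0) = 75 − 13.35 = 61.65 dB(A).
chiller: 85 − 20·log₁₀(51.5/3.7) = 85 − 22.87 = 62.13 dB(A).
vacuum pump: 80 − 20·log₁₀(14.3/2.1) = 80 − 16.66 = 63.34 dB(A).
Σ 10^(L/10) = 5.251e+06 → L_total = 10·log₁₀(5.251e+06) = 67.20 dB(A).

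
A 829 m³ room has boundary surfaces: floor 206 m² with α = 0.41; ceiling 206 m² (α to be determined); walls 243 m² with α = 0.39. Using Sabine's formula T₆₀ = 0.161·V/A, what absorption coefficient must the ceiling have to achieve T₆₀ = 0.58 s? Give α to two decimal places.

0.25

From T₆₀ = 0.161·V/A, the target T₆₀ = 0.58 s needs A = 0.161·829/0.58 = 230.12 m².
Absorption from the other surfaces = 206·0.41 + 243·0.39 = 179.23 m², so the ceiling must supply 50.89 m² over 206 m².
α = 50.89/206 = 0.247.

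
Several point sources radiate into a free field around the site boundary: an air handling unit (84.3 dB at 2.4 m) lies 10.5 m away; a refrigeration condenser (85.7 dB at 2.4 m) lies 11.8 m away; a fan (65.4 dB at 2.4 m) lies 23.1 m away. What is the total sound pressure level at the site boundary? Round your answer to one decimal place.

Propagate each source to the receiver with L = L_ref − 20·log₁₀(r/r_ref), then add intensities.
air handling unit: 84.3 − 20·log₁₀(10.5/2.4) = 84.3 − 12.82 = 71.48 dB.
refrigeration condenser: 85.7 − 20·log₁₀(11.8/2.4) = 85.7 − 13.83 = 71.87 dB.
fan: 65.4 − 20·log₁₀(23.1/2.4) = 65.4 − 19.67 = 45.73 dB.
Σ 10^(L/10) = 2.947e+07 → L_total = 10·log₁₀(2.947e+07) = 74.69 dB.

74.7 dB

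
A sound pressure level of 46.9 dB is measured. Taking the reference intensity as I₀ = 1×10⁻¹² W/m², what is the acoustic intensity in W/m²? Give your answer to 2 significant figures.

L = 10·log₁₀(I/I₀) ⇒ I = I₀·10^(L/10) = 10⁻¹² × 10^4.69.

4.9e-08 W/m²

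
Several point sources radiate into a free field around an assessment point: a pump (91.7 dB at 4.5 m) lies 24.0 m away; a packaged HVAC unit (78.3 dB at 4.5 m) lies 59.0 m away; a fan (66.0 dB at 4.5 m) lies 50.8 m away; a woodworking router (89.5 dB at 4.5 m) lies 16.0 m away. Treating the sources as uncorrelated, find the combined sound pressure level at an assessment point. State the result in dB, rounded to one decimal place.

80.9 dB

Apply inverse-square spreading to bring every level to the receiver, then sum 10^(L/10).
pump: 91.7 − 20·log₁₀(24.0/4.5) = 91.7 − 14.54 = 77.16 dB.
packaged HVAC unit: 78.3 − 20·log₁₀(59.0/4.5) = 78.3 − 22.35 = 55.95 dB.
fan: 66.0 − 20·log₁₀(50.8/4.5) = 66.0 − 21.05 = 44.95 dB.
woodworking router: 89.5 − 20·log₁₀(16.0/4.5) = 89.5 − 11.02 = 78.48 dB.
Σ 10^(L/10) = 1.229e+08 → L_total = 10·log₁₀(1.229e+08) = 80.90 dB.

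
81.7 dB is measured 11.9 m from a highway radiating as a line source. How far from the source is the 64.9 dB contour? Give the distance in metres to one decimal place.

Line-source spreading drops the level by 10·log₁₀(r₂/r₁); inverting, r₂/r₁ = 10^(ΔL/10).
r₂ = 11.9·10^((81.7−64.9)/10) = 11.9·10^(16.8/10) = 569.57 m.

569.6 m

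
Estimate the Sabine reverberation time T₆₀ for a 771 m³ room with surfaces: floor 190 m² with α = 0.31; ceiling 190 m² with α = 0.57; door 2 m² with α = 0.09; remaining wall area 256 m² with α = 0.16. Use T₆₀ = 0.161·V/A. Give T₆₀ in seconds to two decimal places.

Summing Sᵢαᵢ: 190·0.31 + 190·0.57 + 2·0.09 + 256·0.16 = 208.34 m².
T₆₀ = 0.161 × 771 / 208.34 = 0.596 s.

0.60 s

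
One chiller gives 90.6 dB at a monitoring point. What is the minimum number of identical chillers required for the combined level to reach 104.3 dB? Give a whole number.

24

N identical sources give L₁ + 10·log₁₀ N, so require 10·log₁₀ N ≥ 104.3 − 90.6 = 13.7 dB.
N ≥ 10^(13.7/10) = 23.442, so N = 24.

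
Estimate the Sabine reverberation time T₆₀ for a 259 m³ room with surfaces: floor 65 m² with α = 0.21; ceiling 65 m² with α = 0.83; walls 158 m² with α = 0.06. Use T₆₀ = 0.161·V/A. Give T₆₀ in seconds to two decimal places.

0.54 s

Summing Sᵢαᵢ: 65·0.21 + 65·0.83 + 158·0.06 = 77.08 m².
T₆₀ = 0.161 × 259 / 77.08 = 0.541 s.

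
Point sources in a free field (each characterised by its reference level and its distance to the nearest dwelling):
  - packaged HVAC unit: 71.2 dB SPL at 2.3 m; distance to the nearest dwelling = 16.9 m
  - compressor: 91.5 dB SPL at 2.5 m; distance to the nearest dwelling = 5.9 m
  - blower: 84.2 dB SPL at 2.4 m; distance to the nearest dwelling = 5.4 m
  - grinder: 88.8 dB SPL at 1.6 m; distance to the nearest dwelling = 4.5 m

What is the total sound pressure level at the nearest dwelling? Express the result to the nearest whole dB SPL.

First find each source's level at the receiver (point-source: −20·log₁₀(r/r_ref)), then combine on an intensity basis.
packaged HVAC unit: 71.2 − 20·log₁₀(16.9/2.3) = 71.2 − 17.32 = 53.88 dB SPL.
compressor: 91.5 − 20·log₁₀(5.9/2.5) = 91.5 − 7.46 = 84.04 dB SPL.
blower: 84.2 − 20·log₁₀(5.4/2.4) = 84.2 − 7.04 = 77.16 dB SPL.
grinder: 88.8 − 20·log₁₀(4.5/1.6) = 88.8 − 8.98 = 79.82 dB SPL.
Σ 10^(L/10) = 4.017e+08 → L_total = 10·log₁₀(4.017e+08) = 86.04 dB SPL.

86 dB SPL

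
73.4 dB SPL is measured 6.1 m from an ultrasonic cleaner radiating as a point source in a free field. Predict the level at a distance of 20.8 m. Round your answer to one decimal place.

Spherical spreading from a point source gives a 20·log₁₀(r₂/r₁) drop.
L₂ = 73.4 − 20·log₁₀(20.8/6.1) = 73.4 − 10.655 = 62.75 dB SPL.

62.7 dB SPL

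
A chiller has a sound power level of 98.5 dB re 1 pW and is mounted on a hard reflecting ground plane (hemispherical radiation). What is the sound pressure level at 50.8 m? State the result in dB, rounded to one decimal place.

The power spreads over a hemisphere of area 2π·r², so L_p = L_w − 10·log₁₀(2π·r²).
2π·r² = 1.621e+04 m², 10·log₁₀ of that is 42.099 dB.
L_p = 98.5 − 42.099 = 56.40 dB.

56.4 dB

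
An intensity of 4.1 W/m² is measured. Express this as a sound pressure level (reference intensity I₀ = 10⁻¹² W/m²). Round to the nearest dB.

126 dB

I/I₀ = 4.1/10⁻¹² = 4.1×10^12, and L = 10·log₁₀(I/I₀).
L = 10·(0.6128 + 12) = 126.13 dB.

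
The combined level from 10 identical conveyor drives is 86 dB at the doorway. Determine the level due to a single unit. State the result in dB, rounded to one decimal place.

76.0 dB

Dividing the total intensity by 10 lowers the level by 10·log₁₀ 10 = 10.000 dB: L₁ = 86 − 10.000.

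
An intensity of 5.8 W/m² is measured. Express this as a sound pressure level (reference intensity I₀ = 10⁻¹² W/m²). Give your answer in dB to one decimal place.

127.6 dB

L = 10·log₁₀(I/I₀) = 10·log₁₀(5.8/10⁻¹²) = 10·log₁₀(5.8×10^12).
L = 10·(0.7634 + 12) = 127.63 dB.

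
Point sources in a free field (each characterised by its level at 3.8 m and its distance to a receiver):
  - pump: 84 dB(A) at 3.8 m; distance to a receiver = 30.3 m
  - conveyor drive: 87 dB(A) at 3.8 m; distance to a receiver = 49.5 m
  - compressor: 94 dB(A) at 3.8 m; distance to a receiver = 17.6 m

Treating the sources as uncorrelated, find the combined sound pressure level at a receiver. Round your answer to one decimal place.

Apply inverse-square spreading to bring every level to the receiver, then sum 10^(L/10).
pump: 84 − 20·log₁₀(30.3/3.8) = 84 − 18.03 = 65.97 dB(A).
conveyor drive: 87 − 20·log₁₀(49.5/3.8) = 87 − 22.30 = 64.70 dB(A).
compressor: 94 − 20·log₁₀(17.6/3.8) = 94 − 13.31 = 80.69 dB(A).
Σ 10^(L/10) = 1.240e+08 → L_total = 10·log₁₀(1.240e+08) = 80.93 dB(A).

80.9 dB(A)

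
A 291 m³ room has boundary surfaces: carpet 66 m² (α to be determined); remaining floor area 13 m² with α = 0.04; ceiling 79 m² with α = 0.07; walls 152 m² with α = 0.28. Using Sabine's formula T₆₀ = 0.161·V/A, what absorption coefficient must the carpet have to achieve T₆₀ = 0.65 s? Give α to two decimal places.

Required total absorption A = 0.161·291/0.65 = 72.08 m².
Absorption from the other surfaces = 13·0.04 + 79·0.07 + 152·0.28 = 48.61 m², so the carpet must supply 23.47 m² over 66 m².
α = 23.47/66 = 0.356.

0.36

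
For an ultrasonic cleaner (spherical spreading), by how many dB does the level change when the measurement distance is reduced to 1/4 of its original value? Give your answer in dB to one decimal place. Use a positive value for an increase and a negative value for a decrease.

A point source loses 6 dB per doubling of distance; generally ΔL = −20·log₁₀(r₂/r₁).
ΔL = −20·log₁₀(0.25) = +12.04 dB.

+12.0 dB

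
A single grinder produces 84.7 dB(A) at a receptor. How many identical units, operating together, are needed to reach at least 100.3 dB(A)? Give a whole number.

37

N identical sources give L₁ + 10·log₁₀ N, so require 10·log₁₀ N ≥ 100.3 − 84.7 = 15.6 dB.
N ≥ 10^(15.6/10) = 36.308, so N = 37.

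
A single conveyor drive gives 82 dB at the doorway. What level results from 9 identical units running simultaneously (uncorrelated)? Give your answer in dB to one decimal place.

L_total = L₁ + 10·log₁₀ N for N identical incoherent sources.
L_total = 82 + 10·log₁₀(9) = 82 + 9.542 = 91.54 dB.

91.5 dB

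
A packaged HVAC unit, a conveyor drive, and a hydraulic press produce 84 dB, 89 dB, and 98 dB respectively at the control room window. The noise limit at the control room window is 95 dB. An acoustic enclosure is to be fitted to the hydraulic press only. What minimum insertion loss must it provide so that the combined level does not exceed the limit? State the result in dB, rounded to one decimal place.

4.7 dB

Everything except the hydraulic press sums to 10^(84/10) + 10^(89/10) = 1.046e+09 in linear terms, 90.19 dB.
The limit corresponds to 10^(95/10) = 3.162e+09; subtracting the fixed part leaves 2.117e+09 for the hydraulic press, i.e. 93.26 dB.
So the hydraulic press must be reduced from 98 to 93.26 dB: IL = 4.74 dB.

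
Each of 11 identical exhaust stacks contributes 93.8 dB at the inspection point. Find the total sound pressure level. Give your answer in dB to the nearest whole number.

104 dB

L_total = L₁ + 10·log₁₀ N for N identical incoherent sources.
L_total = 93.8 + 10·log₁₀(11) = 93.8 + 10.414 = 104.21 dB.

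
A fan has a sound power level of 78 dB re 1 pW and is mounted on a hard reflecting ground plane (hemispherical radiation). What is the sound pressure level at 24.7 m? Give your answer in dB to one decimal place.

The power spreads over a hemisphere of area 2π·r², so L_p = L_w − 10·log₁₀(2π·r²).
2π·r² = 3833 m², 10·log₁₀ of that is 35.836 dB.
L_p = 78 − 35.836 = 42.16 dB.

42.2 dB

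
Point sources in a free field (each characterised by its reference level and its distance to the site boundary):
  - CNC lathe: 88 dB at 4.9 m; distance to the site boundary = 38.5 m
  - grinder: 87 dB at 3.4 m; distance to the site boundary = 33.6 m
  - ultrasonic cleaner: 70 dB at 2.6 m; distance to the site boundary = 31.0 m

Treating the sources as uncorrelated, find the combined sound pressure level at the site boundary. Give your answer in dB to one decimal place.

First find each source's level at the receiver (point-source: −20·log₁₀(r/r_ref)), then combine on an intensity basis.
CNC lathe: 88 − 20·log₁₀(38.5/4.9) = 88 − 17.91 = 70.09 dB.
grinder: 87 − 20·log₁₀(33.6/3.4) = 87 − 19.90 = 67.10 dB.
ultrasonic cleaner: 70 − 20·log₁₀(31.0/2.6) = 70 − 21.53 = 48.47 dB.
Σ 10^(L/10) = 1.542e+07 → L_total = 10·log₁₀(1.542e+07) = 71.88 dB.

71.9 dB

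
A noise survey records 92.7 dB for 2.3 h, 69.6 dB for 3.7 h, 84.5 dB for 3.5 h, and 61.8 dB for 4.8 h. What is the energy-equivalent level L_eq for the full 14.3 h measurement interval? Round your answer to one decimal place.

The energy average is taken in the linear domain: L_eq = 10·log₁₀[(Σ tᵢ·10^(Lᵢ/10))/T], T = 14.3 h.
Σ tᵢ·10^(Lᵢ/10) = 2.3·10^(92.7/10) + 3.7·10^(69.6/10) + 3.5·10^(84.5/10) + 4.8·10^(61.8/10) = 5.310e+09.
L_eq = 10·log₁₀(5.310e+09/14.3) = 85.70 dB.

85.7 dB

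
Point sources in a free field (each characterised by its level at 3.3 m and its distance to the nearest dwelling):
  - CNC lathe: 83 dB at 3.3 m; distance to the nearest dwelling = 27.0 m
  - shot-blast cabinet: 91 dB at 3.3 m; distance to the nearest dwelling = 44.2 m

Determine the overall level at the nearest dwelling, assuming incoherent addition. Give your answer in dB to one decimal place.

Propagate each source to the receiver with L = L_ref − 20·log₁₀(r/r_ref), then add intensities.
CNC lathe: 83 − 20·log₁₀(27.0/3.3) = 83 − 18.26 = 64.74 dB.
shot-blast cabinet: 91 − 20·log₁₀(44.2/3.3) = 91 − 22.54 = 68.46 dB.
Σ 10^(L/10) = 9.998e+06 → L_total = 10·log₁₀(9.998e+06) = 70.00 dB.

70.0 dB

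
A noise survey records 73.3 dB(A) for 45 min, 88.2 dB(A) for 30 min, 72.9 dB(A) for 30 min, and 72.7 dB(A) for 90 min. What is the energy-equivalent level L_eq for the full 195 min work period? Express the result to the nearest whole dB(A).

81 dB(A)

L_eq = 10·log₁₀[(1/T)·Σ tᵢ·10^(Lᵢ/10)] with T = 195 min.
Σ tᵢ·10^(Lᵢ/10) = 45·10^(73.3/10) + 30·10^(88.2/10) + 30·10^(72.9/10) + 90·10^(72.7/10) = 2.304e+10.
L_eq = 10·log₁₀(2.304e+10/195) = 80.73 dB(A).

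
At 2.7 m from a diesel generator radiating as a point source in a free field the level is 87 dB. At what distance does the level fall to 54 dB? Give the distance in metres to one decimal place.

120.6 m

Point-source spreading drops the level by 20·log₁₀(r₂/r₁); inverting, r₂/r₁ = 10^(ΔL/20).
r₂ = 2.7·10^((87−54)/20) = 2.7·10^(33.0/20) = 120.60 m.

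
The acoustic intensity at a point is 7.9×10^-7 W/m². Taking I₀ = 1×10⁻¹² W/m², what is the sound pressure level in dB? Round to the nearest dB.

59 dB

I/I₀ = 7.9×10^-7/10⁻¹² = 7.9×10^5, and L = 10·log₁₀(I/I₀).
L = 10·(0.8976 + 5) = 58.98 dB.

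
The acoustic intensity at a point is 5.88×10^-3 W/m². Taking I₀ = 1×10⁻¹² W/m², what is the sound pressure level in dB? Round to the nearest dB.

98 dB

L = 10·log₁₀(I/I₀) = 10·log₁₀(5.88×10^-3/10⁻¹²) = 10·log₁₀(5.88×10^9).
L = 10·(0.7694 + 9) = 97.69 dB.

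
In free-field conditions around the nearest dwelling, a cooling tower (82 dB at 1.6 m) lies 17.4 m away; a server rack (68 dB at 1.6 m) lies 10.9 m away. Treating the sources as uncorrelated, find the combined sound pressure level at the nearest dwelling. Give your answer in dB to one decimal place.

First find each source's level at the receiver (point-source: −20·log₁₀(r/r_ref)), then combine on an intensity basis.
cooling tower: 82 − 20·log₁₀(17.4/1.6) = 82 − 20.73 = 61.27 dB.
server rack: 68 − 20·log₁₀(10.9/1.6) = 68 − 16.67 = 51.33 dB.
Σ 10^(L/10) = 1.476e+06 → L_total = 10·log₁₀(1.476e+06) = 61.69 dB.

61.7 dB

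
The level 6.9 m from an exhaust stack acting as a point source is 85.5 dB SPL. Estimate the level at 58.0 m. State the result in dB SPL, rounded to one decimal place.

Spherical spreading from a point source gives a 20·log₁₀(r₂/r₁) drop.
L₂ = 85.5 − 20·log₁₀(58.0/6.9) = 85.5 − 18.492 = 67.01 dB SPL.

67.0 dB SPL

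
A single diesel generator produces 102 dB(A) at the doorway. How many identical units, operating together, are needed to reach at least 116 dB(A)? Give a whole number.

26

The shortfall is 116 − 102 = 14.0 dB, and N units add 10·log₁₀ N, so need 10·log₁₀ N ≥ 14.0.
N ≥ 10^(14.0/10) = 25.119, so N = 26.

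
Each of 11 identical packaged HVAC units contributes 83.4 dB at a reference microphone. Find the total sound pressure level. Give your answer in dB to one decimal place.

L_total = L₁ + 10·log₁₀ N for N identical incoherent sources.
L_total = 83.4 + 10·log₁₀(11) = 83.4 + 10.414 = 93.81 dB.

93.8 dB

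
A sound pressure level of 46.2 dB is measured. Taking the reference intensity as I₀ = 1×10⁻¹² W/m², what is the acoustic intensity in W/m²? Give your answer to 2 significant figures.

4.2e-08 W/m²

L = 10·log₁₀(I/I₀) ⇒ I = I₀·10^(L/10) = 10⁻¹² × 10^4.62.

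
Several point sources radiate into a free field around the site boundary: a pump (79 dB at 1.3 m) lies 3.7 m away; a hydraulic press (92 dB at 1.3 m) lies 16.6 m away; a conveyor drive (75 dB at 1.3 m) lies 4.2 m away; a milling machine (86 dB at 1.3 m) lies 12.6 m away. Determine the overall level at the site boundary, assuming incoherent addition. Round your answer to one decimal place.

74.3 dB

Apply inverse-square spreading to bring every level to the receiver, then sum 10^(L/10).
pump: 79 − 20·log₁₀(3.7/1.3) = 79 − 9.09 = 69.91 dB.
hydraulic press: 92 − 20·log₁₀(16.6/1.3) = 92 − 22.12 = 69.88 dB.
conveyor drive: 75 − 20·log₁₀(4.2/1.3) = 75 − 10.19 = 64.81 dB.
milling machine: 86 − 20·log₁₀(12.6/1.3) = 86 − 19.73 = 66.27 dB.
Σ 10^(L/10) = 2.679e+07 → L_total = 10·log₁₀(2.679e+07) = 74.28 dB.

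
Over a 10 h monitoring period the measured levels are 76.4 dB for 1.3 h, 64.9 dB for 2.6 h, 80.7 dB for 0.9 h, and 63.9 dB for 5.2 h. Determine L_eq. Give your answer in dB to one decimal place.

72.6 dB

The energy average is taken in the linear domain: L_eq = 10·log₁₀[(Σ tᵢ·10^(Lᵢ/10))/T], T = 10 h.
Σ tᵢ·10^(Lᵢ/10) = 1.3·10^(76.4/10) + 2.6·10^(64.9/10) + 0.9·10^(80.7/10) + 5.2·10^(63.9/10) = 1.833e+08.
L_eq = 10·log₁₀(1.833e+08/10) = 72.63 dB.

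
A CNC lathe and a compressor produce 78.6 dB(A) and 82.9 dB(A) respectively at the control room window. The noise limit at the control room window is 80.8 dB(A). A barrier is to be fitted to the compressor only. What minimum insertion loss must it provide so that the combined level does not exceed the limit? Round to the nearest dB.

6 dB

Everything except the compressor sums to 10^(78.6/10) = 7.244e+07 in linear terms, 78.60 dB(A).
The limit corresponds to 10^(80.8/10) = 1.202e+08; subtracting the fixed part leaves 4.778e+07 for the compressor, i.e. 76.79 dB(A).
So the compressor must be reduced from 82.9 to 76.79 dB(A): IL = 6.11 dB.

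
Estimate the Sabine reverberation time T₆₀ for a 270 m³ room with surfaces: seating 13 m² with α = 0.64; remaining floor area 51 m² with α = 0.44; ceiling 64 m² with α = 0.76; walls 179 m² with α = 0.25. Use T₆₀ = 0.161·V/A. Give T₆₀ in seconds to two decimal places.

Summing Sᵢαᵢ: 13·0.64 + 51·0.44 + 64·0.76 + 179·0.25 = 124.15 m².
T₆₀ = 0.161 × 270 / 124.15 = 0.350 s.

0.35 s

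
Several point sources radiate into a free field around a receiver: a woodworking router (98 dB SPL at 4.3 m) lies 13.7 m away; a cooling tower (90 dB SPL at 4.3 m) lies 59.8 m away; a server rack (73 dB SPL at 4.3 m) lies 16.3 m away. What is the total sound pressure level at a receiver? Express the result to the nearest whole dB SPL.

88 dB SPL

Apply inverse-square spreading to bring every level to the receiver, then sum 10^(L/10).
woodworking router: 98 − 20·log₁₀(13.7/4.3) = 98 − 10.07 = 87.93 dB SPL.
cooling tower: 90 − 20·log₁₀(59.8/4.3) = 90 − 22.86 = 67.14 dB SPL.
server rack: 73 − 20·log₁₀(16.3/4.3) = 73 − 11.57 = 61.43 dB SPL.
Σ 10^(L/10) = 6.281e+08 → L_total = 10·log₁₀(6.281e+08) = 87.98 dB SPL.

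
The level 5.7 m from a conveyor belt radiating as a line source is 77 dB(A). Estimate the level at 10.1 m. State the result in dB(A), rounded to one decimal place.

Line-source attenuation: ΔL = 10·log₁₀(r₂/r₁) = 10·log₁₀(10.1/5.7) = 2.484 dB.
L₂ = 77 − 10·log₁₀(10.1/5.7) = 77 − 2.484 = 74.52 dB(A).

74.5 dB(A)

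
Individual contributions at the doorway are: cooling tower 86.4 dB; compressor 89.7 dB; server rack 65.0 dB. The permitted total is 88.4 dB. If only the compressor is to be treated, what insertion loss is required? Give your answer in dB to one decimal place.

5.7 dB

Everything except the compressor sums to 10^(86.4/10) + 10^(65.0/10) = 4.397e+08 in linear terms, 86.43 dB.
The limit corresponds to 10^(88.4/10) = 6.918e+08; subtracting the fixed part leaves 2.522e+08 for the compressor, i.e. 84.02 dB.
Required insertion loss = 89.7 − 84.02 = 5.68 dB.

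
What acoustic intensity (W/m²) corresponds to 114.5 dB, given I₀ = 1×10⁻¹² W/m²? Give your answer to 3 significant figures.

0.282 W/m²

I = I₀·10^(L/10) = 10⁻¹² × 10^(114.5/10) = 10^(-0.550).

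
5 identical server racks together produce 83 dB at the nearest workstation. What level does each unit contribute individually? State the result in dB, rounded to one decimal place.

Dividing the total intensity by 5 lowers the level by 10·log₁₀ 5 = 6.990 dB: L₁ = 83 − 6.990.

76.0 dB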